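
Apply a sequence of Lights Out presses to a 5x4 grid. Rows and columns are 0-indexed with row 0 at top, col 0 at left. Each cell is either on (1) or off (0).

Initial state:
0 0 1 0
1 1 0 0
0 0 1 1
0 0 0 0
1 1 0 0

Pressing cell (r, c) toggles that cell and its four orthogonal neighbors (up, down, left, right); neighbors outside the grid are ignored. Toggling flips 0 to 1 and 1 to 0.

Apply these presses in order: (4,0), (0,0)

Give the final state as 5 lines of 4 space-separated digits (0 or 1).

After press 1 at (4,0):
0 0 1 0
1 1 0 0
0 0 1 1
1 0 0 0
0 0 0 0

After press 2 at (0,0):
1 1 1 0
0 1 0 0
0 0 1 1
1 0 0 0
0 0 0 0

Answer: 1 1 1 0
0 1 0 0
0 0 1 1
1 0 0 0
0 0 0 0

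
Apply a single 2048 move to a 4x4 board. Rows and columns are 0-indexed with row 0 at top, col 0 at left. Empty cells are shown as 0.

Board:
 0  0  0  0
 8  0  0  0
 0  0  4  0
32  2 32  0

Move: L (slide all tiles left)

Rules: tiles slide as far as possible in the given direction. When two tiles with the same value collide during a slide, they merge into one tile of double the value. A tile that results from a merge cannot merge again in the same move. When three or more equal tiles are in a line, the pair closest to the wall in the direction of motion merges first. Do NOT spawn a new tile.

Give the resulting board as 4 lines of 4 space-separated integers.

Slide left:
row 0: [0, 0, 0, 0] -> [0, 0, 0, 0]
row 1: [8, 0, 0, 0] -> [8, 0, 0, 0]
row 2: [0, 0, 4, 0] -> [4, 0, 0, 0]
row 3: [32, 2, 32, 0] -> [32, 2, 32, 0]

Answer:  0  0  0  0
 8  0  0  0
 4  0  0  0
32  2 32  0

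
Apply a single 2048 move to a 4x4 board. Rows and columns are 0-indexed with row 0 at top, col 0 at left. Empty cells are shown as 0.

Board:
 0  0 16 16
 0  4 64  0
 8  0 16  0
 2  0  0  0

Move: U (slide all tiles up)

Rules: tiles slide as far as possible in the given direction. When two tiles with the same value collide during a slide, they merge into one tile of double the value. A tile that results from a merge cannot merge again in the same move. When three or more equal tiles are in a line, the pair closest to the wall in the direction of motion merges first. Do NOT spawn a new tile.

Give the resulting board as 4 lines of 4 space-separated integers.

Slide up:
col 0: [0, 0, 8, 2] -> [8, 2, 0, 0]
col 1: [0, 4, 0, 0] -> [4, 0, 0, 0]
col 2: [16, 64, 16, 0] -> [16, 64, 16, 0]
col 3: [16, 0, 0, 0] -> [16, 0, 0, 0]

Answer:  8  4 16 16
 2  0 64  0
 0  0 16  0
 0  0  0  0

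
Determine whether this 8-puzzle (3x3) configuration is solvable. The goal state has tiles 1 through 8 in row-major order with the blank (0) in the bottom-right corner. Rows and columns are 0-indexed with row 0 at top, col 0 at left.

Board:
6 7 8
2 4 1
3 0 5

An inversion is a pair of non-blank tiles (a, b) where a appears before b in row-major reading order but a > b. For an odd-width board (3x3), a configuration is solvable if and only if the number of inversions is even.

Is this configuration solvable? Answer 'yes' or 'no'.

Answer: yes

Derivation:
Inversions (pairs i<j in row-major order where tile[i] > tile[j] > 0): 18
18 is even, so the puzzle is solvable.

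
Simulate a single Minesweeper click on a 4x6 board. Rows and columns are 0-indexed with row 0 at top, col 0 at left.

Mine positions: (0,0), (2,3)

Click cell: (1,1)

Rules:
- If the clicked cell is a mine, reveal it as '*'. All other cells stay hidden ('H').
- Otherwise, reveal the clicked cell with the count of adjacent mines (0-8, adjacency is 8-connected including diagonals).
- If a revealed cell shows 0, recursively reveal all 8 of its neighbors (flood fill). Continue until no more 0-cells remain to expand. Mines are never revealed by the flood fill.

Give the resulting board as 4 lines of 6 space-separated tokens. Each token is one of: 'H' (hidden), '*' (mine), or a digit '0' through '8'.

H H H H H H
H 1 H H H H
H H H H H H
H H H H H H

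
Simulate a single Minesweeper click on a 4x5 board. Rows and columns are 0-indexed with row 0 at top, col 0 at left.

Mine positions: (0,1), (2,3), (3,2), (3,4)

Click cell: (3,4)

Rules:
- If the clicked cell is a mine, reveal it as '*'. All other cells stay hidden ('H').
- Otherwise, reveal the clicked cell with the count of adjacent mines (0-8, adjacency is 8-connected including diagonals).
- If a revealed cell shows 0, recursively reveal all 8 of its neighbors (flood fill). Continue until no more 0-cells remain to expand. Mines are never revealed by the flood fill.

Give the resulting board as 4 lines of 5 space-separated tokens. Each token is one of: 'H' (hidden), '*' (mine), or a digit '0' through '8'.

H H H H H
H H H H H
H H H H H
H H H H *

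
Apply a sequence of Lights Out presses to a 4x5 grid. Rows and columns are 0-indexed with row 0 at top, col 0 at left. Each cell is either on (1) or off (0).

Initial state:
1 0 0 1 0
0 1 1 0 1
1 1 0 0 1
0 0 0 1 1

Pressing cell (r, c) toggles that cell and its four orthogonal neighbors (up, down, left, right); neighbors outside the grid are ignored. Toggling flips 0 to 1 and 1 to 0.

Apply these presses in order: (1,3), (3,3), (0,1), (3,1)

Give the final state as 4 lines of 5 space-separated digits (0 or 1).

Answer: 0 1 1 0 0
0 0 0 1 0
1 0 0 0 1
1 1 0 0 0

Derivation:
After press 1 at (1,3):
1 0 0 0 0
0 1 0 1 0
1 1 0 1 1
0 0 0 1 1

After press 2 at (3,3):
1 0 0 0 0
0 1 0 1 0
1 1 0 0 1
0 0 1 0 0

After press 3 at (0,1):
0 1 1 0 0
0 0 0 1 0
1 1 0 0 1
0 0 1 0 0

After press 4 at (3,1):
0 1 1 0 0
0 0 0 1 0
1 0 0 0 1
1 1 0 0 0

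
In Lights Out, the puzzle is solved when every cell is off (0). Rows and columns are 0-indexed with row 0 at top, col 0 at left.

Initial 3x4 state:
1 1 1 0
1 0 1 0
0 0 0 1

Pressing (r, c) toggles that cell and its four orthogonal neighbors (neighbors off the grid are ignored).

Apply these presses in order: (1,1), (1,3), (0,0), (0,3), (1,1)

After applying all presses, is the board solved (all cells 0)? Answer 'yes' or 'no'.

Answer: yes

Derivation:
After press 1 at (1,1):
1 0 1 0
0 1 0 0
0 1 0 1

After press 2 at (1,3):
1 0 1 1
0 1 1 1
0 1 0 0

After press 3 at (0,0):
0 1 1 1
1 1 1 1
0 1 0 0

After press 4 at (0,3):
0 1 0 0
1 1 1 0
0 1 0 0

After press 5 at (1,1):
0 0 0 0
0 0 0 0
0 0 0 0

Lights still on: 0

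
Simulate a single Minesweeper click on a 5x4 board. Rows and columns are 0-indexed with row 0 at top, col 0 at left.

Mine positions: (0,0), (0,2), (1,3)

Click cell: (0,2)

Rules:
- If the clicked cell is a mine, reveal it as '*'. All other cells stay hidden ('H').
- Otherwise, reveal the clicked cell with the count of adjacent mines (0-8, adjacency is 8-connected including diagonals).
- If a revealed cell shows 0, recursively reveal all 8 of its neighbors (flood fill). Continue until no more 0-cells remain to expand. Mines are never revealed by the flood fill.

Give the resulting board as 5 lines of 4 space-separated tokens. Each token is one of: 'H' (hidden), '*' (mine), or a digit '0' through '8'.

H H * H
H H H H
H H H H
H H H H
H H H H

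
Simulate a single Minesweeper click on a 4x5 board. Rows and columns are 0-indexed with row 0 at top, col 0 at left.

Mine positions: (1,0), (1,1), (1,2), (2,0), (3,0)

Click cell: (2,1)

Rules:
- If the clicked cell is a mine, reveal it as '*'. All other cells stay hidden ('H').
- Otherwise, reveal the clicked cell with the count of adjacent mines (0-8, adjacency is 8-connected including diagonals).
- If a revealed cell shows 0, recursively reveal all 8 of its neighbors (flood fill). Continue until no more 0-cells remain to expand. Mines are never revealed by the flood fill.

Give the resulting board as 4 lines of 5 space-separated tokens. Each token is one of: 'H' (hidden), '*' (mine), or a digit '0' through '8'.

H H H H H
H H H H H
H 5 H H H
H H H H H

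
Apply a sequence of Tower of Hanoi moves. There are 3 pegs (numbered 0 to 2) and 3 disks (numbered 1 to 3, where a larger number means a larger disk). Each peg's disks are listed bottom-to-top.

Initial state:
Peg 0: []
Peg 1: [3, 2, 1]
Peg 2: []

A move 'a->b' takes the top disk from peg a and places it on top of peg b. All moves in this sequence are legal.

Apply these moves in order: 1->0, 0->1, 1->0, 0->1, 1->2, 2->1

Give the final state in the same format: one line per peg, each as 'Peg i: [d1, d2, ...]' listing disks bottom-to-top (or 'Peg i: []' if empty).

Answer: Peg 0: []
Peg 1: [3, 2, 1]
Peg 2: []

Derivation:
After move 1 (1->0):
Peg 0: [1]
Peg 1: [3, 2]
Peg 2: []

After move 2 (0->1):
Peg 0: []
Peg 1: [3, 2, 1]
Peg 2: []

After move 3 (1->0):
Peg 0: [1]
Peg 1: [3, 2]
Peg 2: []

After move 4 (0->1):
Peg 0: []
Peg 1: [3, 2, 1]
Peg 2: []

After move 5 (1->2):
Peg 0: []
Peg 1: [3, 2]
Peg 2: [1]

After move 6 (2->1):
Peg 0: []
Peg 1: [3, 2, 1]
Peg 2: []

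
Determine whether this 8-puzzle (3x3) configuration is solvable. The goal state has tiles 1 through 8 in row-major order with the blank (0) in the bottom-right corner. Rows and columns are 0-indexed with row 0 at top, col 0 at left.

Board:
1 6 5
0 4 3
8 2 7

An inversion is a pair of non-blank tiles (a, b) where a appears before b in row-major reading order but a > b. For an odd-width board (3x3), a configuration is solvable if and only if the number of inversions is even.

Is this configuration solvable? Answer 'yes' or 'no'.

Answer: yes

Derivation:
Inversions (pairs i<j in row-major order where tile[i] > tile[j] > 0): 12
12 is even, so the puzzle is solvable.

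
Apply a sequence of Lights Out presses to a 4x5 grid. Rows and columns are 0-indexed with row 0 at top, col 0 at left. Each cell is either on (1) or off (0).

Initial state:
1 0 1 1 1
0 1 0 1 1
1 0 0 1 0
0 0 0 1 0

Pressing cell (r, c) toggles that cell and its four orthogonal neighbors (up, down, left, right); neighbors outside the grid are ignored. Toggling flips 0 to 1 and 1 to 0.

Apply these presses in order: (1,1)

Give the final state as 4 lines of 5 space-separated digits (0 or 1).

Answer: 1 1 1 1 1
1 0 1 1 1
1 1 0 1 0
0 0 0 1 0

Derivation:
After press 1 at (1,1):
1 1 1 1 1
1 0 1 1 1
1 1 0 1 0
0 0 0 1 0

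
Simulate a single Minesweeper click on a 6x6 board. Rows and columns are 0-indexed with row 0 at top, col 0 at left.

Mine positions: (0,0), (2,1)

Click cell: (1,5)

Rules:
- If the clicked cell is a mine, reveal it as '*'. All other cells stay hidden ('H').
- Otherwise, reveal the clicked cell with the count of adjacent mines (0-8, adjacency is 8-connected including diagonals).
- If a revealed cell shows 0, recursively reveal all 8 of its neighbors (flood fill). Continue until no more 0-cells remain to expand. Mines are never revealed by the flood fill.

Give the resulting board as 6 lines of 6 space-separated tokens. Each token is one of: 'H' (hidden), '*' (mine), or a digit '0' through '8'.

H 1 0 0 0 0
H 2 1 0 0 0
H H 1 0 0 0
1 1 1 0 0 0
0 0 0 0 0 0
0 0 0 0 0 0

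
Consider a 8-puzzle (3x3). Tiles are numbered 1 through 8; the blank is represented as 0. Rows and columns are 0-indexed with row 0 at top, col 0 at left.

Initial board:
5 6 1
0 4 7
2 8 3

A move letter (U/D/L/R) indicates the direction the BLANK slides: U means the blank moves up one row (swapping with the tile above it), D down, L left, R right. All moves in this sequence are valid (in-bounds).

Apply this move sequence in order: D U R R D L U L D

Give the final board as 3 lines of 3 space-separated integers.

After move 1 (D):
5 6 1
2 4 7
0 8 3

After move 2 (U):
5 6 1
0 4 7
2 8 3

After move 3 (R):
5 6 1
4 0 7
2 8 3

After move 4 (R):
5 6 1
4 7 0
2 8 3

After move 5 (D):
5 6 1
4 7 3
2 8 0

After move 6 (L):
5 6 1
4 7 3
2 0 8

After move 7 (U):
5 6 1
4 0 3
2 7 8

After move 8 (L):
5 6 1
0 4 3
2 7 8

After move 9 (D):
5 6 1
2 4 3
0 7 8

Answer: 5 6 1
2 4 3
0 7 8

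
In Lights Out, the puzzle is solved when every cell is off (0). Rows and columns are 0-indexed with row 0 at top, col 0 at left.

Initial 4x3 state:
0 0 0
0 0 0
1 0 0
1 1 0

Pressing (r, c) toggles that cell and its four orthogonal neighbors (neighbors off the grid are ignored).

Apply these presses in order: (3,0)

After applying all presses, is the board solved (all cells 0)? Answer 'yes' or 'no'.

Answer: yes

Derivation:
After press 1 at (3,0):
0 0 0
0 0 0
0 0 0
0 0 0

Lights still on: 0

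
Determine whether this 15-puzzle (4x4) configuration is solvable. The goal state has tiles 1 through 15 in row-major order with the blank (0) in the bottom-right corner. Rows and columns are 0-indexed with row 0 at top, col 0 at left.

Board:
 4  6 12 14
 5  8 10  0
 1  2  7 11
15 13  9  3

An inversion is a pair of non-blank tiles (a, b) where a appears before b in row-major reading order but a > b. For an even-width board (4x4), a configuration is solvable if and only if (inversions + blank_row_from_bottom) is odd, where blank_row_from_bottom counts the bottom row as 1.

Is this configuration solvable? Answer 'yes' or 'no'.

Inversions: 47
Blank is in row 1 (0-indexed from top), which is row 3 counting from the bottom (bottom = 1).
47 + 3 = 50, which is even, so the puzzle is not solvable.

Answer: no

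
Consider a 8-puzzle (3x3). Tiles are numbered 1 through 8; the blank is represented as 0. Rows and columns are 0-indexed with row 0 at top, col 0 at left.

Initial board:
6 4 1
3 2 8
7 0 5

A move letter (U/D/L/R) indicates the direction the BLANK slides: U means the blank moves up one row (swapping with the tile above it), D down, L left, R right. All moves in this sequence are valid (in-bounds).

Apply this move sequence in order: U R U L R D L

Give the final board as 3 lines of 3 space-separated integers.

After move 1 (U):
6 4 1
3 0 8
7 2 5

After move 2 (R):
6 4 1
3 8 0
7 2 5

After move 3 (U):
6 4 0
3 8 1
7 2 5

After move 4 (L):
6 0 4
3 8 1
7 2 5

After move 5 (R):
6 4 0
3 8 1
7 2 5

After move 6 (D):
6 4 1
3 8 0
7 2 5

After move 7 (L):
6 4 1
3 0 8
7 2 5

Answer: 6 4 1
3 0 8
7 2 5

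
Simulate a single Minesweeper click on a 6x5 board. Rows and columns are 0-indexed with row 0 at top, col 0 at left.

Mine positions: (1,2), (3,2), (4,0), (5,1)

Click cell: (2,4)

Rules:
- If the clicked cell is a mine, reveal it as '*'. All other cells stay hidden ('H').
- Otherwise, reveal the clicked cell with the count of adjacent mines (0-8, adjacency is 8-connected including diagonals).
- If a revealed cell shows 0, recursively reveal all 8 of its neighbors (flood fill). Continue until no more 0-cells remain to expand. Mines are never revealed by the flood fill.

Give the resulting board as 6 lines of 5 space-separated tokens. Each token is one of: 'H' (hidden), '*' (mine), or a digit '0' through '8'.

H H H 1 0
H H H 1 0
H H H 2 0
H H H 1 0
H H 2 1 0
H H 1 0 0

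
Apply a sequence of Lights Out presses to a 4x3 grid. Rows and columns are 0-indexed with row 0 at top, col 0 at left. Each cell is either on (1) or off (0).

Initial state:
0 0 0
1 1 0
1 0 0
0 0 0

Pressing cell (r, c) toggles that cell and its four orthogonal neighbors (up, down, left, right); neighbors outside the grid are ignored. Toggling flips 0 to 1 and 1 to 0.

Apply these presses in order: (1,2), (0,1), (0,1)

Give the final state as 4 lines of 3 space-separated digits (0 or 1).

After press 1 at (1,2):
0 0 1
1 0 1
1 0 1
0 0 0

After press 2 at (0,1):
1 1 0
1 1 1
1 0 1
0 0 0

After press 3 at (0,1):
0 0 1
1 0 1
1 0 1
0 0 0

Answer: 0 0 1
1 0 1
1 0 1
0 0 0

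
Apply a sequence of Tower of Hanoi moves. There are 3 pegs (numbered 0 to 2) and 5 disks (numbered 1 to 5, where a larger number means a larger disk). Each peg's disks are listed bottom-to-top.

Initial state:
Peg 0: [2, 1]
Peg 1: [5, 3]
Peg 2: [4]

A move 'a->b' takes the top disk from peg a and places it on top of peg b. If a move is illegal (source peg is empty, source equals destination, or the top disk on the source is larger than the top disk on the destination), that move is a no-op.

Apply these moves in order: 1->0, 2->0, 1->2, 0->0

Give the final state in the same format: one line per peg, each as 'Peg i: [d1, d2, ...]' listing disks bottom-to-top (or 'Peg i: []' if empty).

Answer: Peg 0: [2, 1]
Peg 1: [5]
Peg 2: [4, 3]

Derivation:
After move 1 (1->0):
Peg 0: [2, 1]
Peg 1: [5, 3]
Peg 2: [4]

After move 2 (2->0):
Peg 0: [2, 1]
Peg 1: [5, 3]
Peg 2: [4]

After move 3 (1->2):
Peg 0: [2, 1]
Peg 1: [5]
Peg 2: [4, 3]

After move 4 (0->0):
Peg 0: [2, 1]
Peg 1: [5]
Peg 2: [4, 3]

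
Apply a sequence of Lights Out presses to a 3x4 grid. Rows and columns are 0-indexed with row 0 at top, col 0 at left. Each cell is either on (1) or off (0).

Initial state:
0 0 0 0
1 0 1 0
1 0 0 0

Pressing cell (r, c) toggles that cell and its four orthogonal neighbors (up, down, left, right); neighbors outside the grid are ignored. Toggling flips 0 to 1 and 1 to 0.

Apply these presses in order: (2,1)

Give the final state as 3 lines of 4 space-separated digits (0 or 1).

After press 1 at (2,1):
0 0 0 0
1 1 1 0
0 1 1 0

Answer: 0 0 0 0
1 1 1 0
0 1 1 0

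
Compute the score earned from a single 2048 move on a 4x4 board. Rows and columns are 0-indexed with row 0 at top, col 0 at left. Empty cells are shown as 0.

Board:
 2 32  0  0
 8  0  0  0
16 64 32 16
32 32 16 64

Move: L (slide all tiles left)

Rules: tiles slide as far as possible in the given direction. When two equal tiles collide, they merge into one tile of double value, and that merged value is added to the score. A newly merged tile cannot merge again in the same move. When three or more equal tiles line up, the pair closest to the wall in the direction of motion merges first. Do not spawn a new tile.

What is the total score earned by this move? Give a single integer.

Answer: 64

Derivation:
Slide left:
row 0: [2, 32, 0, 0] -> [2, 32, 0, 0]  score +0 (running 0)
row 1: [8, 0, 0, 0] -> [8, 0, 0, 0]  score +0 (running 0)
row 2: [16, 64, 32, 16] -> [16, 64, 32, 16]  score +0 (running 0)
row 3: [32, 32, 16, 64] -> [64, 16, 64, 0]  score +64 (running 64)
Board after move:
 2 32  0  0
 8  0  0  0
16 64 32 16
64 16 64  0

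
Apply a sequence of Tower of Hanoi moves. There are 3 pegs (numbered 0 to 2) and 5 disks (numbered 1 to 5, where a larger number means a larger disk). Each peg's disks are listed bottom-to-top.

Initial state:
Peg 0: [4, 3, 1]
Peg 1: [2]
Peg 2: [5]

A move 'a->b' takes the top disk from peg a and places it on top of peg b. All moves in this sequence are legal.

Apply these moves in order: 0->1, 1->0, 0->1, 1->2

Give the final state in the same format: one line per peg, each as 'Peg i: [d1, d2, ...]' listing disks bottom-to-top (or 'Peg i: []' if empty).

After move 1 (0->1):
Peg 0: [4, 3]
Peg 1: [2, 1]
Peg 2: [5]

After move 2 (1->0):
Peg 0: [4, 3, 1]
Peg 1: [2]
Peg 2: [5]

After move 3 (0->1):
Peg 0: [4, 3]
Peg 1: [2, 1]
Peg 2: [5]

After move 4 (1->2):
Peg 0: [4, 3]
Peg 1: [2]
Peg 2: [5, 1]

Answer: Peg 0: [4, 3]
Peg 1: [2]
Peg 2: [5, 1]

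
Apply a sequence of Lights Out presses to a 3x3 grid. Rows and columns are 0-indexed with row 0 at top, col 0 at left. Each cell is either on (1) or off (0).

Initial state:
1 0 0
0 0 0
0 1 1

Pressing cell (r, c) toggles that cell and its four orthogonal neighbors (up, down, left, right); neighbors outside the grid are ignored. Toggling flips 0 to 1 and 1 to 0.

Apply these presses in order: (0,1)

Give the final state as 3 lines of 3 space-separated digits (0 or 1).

After press 1 at (0,1):
0 1 1
0 1 0
0 1 1

Answer: 0 1 1
0 1 0
0 1 1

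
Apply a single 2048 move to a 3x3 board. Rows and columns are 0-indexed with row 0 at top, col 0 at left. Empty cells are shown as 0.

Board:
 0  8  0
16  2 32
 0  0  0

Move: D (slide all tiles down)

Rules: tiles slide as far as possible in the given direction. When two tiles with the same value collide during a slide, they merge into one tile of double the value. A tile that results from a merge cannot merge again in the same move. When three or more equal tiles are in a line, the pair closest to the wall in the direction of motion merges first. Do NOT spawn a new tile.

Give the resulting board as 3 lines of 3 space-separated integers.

Answer:  0  0  0
 0  8  0
16  2 32

Derivation:
Slide down:
col 0: [0, 16, 0] -> [0, 0, 16]
col 1: [8, 2, 0] -> [0, 8, 2]
col 2: [0, 32, 0] -> [0, 0, 32]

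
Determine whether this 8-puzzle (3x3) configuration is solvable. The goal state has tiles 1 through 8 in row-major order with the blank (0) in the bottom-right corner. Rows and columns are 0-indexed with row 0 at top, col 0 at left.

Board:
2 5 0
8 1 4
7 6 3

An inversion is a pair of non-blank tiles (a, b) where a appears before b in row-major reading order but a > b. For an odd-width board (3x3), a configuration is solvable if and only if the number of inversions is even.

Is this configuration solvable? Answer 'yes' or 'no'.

Answer: no

Derivation:
Inversions (pairs i<j in row-major order where tile[i] > tile[j] > 0): 13
13 is odd, so the puzzle is not solvable.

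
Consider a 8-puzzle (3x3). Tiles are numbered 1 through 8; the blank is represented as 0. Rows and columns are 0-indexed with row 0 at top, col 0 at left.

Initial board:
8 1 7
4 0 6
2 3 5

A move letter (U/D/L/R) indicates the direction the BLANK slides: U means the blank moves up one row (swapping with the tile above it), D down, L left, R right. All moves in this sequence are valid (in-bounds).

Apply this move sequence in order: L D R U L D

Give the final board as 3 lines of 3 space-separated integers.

Answer: 8 1 7
3 2 6
0 4 5

Derivation:
After move 1 (L):
8 1 7
0 4 6
2 3 5

After move 2 (D):
8 1 7
2 4 6
0 3 5

After move 3 (R):
8 1 7
2 4 6
3 0 5

After move 4 (U):
8 1 7
2 0 6
3 4 5

After move 5 (L):
8 1 7
0 2 6
3 4 5

After move 6 (D):
8 1 7
3 2 6
0 4 5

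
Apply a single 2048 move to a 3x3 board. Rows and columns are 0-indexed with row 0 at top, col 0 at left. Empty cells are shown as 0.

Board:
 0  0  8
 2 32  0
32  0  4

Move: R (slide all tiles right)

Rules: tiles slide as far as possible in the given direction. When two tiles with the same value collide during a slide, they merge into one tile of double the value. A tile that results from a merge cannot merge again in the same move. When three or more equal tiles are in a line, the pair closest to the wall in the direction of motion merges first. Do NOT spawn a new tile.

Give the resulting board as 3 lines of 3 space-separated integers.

Answer:  0  0  8
 0  2 32
 0 32  4

Derivation:
Slide right:
row 0: [0, 0, 8] -> [0, 0, 8]
row 1: [2, 32, 0] -> [0, 2, 32]
row 2: [32, 0, 4] -> [0, 32, 4]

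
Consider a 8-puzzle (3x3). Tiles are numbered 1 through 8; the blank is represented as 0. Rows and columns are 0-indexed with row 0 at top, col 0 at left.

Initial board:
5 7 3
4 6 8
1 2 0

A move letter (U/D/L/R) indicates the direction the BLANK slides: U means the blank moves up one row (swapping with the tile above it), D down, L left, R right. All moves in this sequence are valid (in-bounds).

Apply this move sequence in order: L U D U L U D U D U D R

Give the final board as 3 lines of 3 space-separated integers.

Answer: 5 7 3
4 0 8
1 6 2

Derivation:
After move 1 (L):
5 7 3
4 6 8
1 0 2

After move 2 (U):
5 7 3
4 0 8
1 6 2

After move 3 (D):
5 7 3
4 6 8
1 0 2

After move 4 (U):
5 7 3
4 0 8
1 6 2

After move 5 (L):
5 7 3
0 4 8
1 6 2

After move 6 (U):
0 7 3
5 4 8
1 6 2

After move 7 (D):
5 7 3
0 4 8
1 6 2

After move 8 (U):
0 7 3
5 4 8
1 6 2

After move 9 (D):
5 7 3
0 4 8
1 6 2

After move 10 (U):
0 7 3
5 4 8
1 6 2

After move 11 (D):
5 7 3
0 4 8
1 6 2

After move 12 (R):
5 7 3
4 0 8
1 6 2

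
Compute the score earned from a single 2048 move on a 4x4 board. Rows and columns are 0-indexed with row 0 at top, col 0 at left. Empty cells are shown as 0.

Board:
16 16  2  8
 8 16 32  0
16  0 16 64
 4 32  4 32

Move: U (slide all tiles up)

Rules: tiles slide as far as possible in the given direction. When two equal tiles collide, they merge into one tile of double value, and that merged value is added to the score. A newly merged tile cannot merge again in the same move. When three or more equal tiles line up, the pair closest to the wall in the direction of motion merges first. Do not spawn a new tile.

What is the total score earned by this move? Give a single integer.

Slide up:
col 0: [16, 8, 16, 4] -> [16, 8, 16, 4]  score +0 (running 0)
col 1: [16, 16, 0, 32] -> [32, 32, 0, 0]  score +32 (running 32)
col 2: [2, 32, 16, 4] -> [2, 32, 16, 4]  score +0 (running 32)
col 3: [8, 0, 64, 32] -> [8, 64, 32, 0]  score +0 (running 32)
Board after move:
16 32  2  8
 8 32 32 64
16  0 16 32
 4  0  4  0

Answer: 32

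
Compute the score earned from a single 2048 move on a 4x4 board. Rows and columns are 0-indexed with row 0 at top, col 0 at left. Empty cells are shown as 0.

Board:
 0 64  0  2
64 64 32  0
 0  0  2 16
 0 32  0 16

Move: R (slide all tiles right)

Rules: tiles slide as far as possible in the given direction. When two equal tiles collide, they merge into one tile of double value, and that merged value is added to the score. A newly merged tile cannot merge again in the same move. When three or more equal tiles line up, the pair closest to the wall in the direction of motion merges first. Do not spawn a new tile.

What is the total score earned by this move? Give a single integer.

Answer: 128

Derivation:
Slide right:
row 0: [0, 64, 0, 2] -> [0, 0, 64, 2]  score +0 (running 0)
row 1: [64, 64, 32, 0] -> [0, 0, 128, 32]  score +128 (running 128)
row 2: [0, 0, 2, 16] -> [0, 0, 2, 16]  score +0 (running 128)
row 3: [0, 32, 0, 16] -> [0, 0, 32, 16]  score +0 (running 128)
Board after move:
  0   0  64   2
  0   0 128  32
  0   0   2  16
  0   0  32  16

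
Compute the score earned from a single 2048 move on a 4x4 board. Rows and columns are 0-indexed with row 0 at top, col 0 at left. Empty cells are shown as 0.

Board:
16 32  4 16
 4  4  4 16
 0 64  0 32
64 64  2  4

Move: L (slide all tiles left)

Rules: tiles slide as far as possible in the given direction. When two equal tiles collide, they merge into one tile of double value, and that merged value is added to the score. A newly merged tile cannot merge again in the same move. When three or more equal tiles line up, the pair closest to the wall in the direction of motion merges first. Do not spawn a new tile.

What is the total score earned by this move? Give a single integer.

Slide left:
row 0: [16, 32, 4, 16] -> [16, 32, 4, 16]  score +0 (running 0)
row 1: [4, 4, 4, 16] -> [8, 4, 16, 0]  score +8 (running 8)
row 2: [0, 64, 0, 32] -> [64, 32, 0, 0]  score +0 (running 8)
row 3: [64, 64, 2, 4] -> [128, 2, 4, 0]  score +128 (running 136)
Board after move:
 16  32   4  16
  8   4  16   0
 64  32   0   0
128   2   4   0

Answer: 136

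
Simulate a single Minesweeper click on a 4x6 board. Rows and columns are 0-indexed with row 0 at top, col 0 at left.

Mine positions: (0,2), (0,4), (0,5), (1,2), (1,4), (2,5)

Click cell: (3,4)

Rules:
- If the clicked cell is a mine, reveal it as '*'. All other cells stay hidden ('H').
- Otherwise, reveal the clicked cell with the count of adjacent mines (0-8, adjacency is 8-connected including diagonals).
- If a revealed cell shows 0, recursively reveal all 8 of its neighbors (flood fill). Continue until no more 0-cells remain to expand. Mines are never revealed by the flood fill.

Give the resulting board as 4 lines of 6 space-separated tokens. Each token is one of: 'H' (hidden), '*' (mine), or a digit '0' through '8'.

H H H H H H
H H H H H H
H H H H H H
H H H H 1 H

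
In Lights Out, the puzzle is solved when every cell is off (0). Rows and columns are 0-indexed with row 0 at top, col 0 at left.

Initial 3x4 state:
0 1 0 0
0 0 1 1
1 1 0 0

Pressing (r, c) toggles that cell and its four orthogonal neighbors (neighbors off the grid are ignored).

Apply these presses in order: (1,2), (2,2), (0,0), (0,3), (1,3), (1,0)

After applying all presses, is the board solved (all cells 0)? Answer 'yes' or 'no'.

Answer: yes

Derivation:
After press 1 at (1,2):
0 1 1 0
0 1 0 0
1 1 1 0

After press 2 at (2,2):
0 1 1 0
0 1 1 0
1 0 0 1

After press 3 at (0,0):
1 0 1 0
1 1 1 0
1 0 0 1

After press 4 at (0,3):
1 0 0 1
1 1 1 1
1 0 0 1

After press 5 at (1,3):
1 0 0 0
1 1 0 0
1 0 0 0

After press 6 at (1,0):
0 0 0 0
0 0 0 0
0 0 0 0

Lights still on: 0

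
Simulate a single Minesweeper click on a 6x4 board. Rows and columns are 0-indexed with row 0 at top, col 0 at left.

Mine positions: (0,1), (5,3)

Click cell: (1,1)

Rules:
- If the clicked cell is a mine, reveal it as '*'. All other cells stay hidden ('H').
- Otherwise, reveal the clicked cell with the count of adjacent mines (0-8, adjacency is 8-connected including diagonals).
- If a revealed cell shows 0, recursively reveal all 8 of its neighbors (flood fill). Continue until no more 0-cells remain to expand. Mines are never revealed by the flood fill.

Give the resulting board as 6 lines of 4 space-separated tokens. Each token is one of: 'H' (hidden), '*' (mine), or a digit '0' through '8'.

H H H H
H 1 H H
H H H H
H H H H
H H H H
H H H H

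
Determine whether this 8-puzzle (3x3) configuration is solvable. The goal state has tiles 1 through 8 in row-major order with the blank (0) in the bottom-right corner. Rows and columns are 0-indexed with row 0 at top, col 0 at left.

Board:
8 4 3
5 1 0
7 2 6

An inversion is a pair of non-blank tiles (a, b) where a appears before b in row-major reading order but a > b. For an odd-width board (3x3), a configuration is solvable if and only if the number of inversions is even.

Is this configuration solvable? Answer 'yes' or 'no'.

Inversions (pairs i<j in row-major order where tile[i] > tile[j] > 0): 16
16 is even, so the puzzle is solvable.

Answer: yes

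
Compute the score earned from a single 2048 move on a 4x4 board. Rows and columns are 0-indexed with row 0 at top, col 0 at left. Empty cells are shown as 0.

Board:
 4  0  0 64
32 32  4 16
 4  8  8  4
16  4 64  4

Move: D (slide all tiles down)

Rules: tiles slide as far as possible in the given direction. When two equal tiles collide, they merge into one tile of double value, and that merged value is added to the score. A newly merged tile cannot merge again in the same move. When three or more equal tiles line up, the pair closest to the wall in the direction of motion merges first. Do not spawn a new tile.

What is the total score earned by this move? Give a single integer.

Slide down:
col 0: [4, 32, 4, 16] -> [4, 32, 4, 16]  score +0 (running 0)
col 1: [0, 32, 8, 4] -> [0, 32, 8, 4]  score +0 (running 0)
col 2: [0, 4, 8, 64] -> [0, 4, 8, 64]  score +0 (running 0)
col 3: [64, 16, 4, 4] -> [0, 64, 16, 8]  score +8 (running 8)
Board after move:
 4  0  0  0
32 32  4 64
 4  8  8 16
16  4 64  8

Answer: 8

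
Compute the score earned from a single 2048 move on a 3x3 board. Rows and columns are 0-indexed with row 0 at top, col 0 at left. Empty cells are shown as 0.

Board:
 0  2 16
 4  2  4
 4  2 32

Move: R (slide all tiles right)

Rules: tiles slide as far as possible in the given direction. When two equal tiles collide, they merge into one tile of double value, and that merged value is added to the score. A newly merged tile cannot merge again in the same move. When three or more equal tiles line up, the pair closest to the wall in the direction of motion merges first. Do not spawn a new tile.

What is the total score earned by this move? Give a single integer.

Answer: 0

Derivation:
Slide right:
row 0: [0, 2, 16] -> [0, 2, 16]  score +0 (running 0)
row 1: [4, 2, 4] -> [4, 2, 4]  score +0 (running 0)
row 2: [4, 2, 32] -> [4, 2, 32]  score +0 (running 0)
Board after move:
 0  2 16
 4  2  4
 4  2 32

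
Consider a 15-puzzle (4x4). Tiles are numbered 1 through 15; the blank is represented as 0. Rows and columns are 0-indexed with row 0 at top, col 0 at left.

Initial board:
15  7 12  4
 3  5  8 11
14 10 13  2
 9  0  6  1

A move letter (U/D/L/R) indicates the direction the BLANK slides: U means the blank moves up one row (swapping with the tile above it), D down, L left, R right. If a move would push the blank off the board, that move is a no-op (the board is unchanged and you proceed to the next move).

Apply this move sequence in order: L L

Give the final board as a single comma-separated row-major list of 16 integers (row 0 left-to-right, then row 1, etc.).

Answer: 15, 7, 12, 4, 3, 5, 8, 11, 14, 10, 13, 2, 0, 9, 6, 1

Derivation:
After move 1 (L):
15  7 12  4
 3  5  8 11
14 10 13  2
 0  9  6  1

After move 2 (L):
15  7 12  4
 3  5  8 11
14 10 13  2
 0  9  6  1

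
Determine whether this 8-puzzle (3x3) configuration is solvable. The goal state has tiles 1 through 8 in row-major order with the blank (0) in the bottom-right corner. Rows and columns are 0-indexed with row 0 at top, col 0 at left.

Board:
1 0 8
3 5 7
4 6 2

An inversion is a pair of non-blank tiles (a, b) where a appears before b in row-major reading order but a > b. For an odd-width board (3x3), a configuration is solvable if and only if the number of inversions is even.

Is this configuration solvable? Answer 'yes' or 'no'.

Answer: yes

Derivation:
Inversions (pairs i<j in row-major order where tile[i] > tile[j] > 0): 14
14 is even, so the puzzle is solvable.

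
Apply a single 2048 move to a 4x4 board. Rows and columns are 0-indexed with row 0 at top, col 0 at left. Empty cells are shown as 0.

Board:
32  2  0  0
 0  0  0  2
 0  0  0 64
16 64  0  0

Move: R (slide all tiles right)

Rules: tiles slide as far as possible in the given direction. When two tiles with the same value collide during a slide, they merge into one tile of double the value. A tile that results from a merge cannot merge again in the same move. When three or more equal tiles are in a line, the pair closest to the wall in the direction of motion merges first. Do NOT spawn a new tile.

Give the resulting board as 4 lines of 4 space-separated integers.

Slide right:
row 0: [32, 2, 0, 0] -> [0, 0, 32, 2]
row 1: [0, 0, 0, 2] -> [0, 0, 0, 2]
row 2: [0, 0, 0, 64] -> [0, 0, 0, 64]
row 3: [16, 64, 0, 0] -> [0, 0, 16, 64]

Answer:  0  0 32  2
 0  0  0  2
 0  0  0 64
 0  0 16 64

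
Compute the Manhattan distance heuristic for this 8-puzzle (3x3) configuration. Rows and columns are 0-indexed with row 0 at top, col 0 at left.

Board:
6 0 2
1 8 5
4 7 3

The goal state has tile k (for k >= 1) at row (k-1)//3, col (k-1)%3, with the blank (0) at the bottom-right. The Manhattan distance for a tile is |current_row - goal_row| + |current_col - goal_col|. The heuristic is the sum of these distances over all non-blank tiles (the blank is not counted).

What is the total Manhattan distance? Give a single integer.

Tile 6: at (0,0), goal (1,2), distance |0-1|+|0-2| = 3
Tile 2: at (0,2), goal (0,1), distance |0-0|+|2-1| = 1
Tile 1: at (1,0), goal (0,0), distance |1-0|+|0-0| = 1
Tile 8: at (1,1), goal (2,1), distance |1-2|+|1-1| = 1
Tile 5: at (1,2), goal (1,1), distance |1-1|+|2-1| = 1
Tile 4: at (2,0), goal (1,0), distance |2-1|+|0-0| = 1
Tile 7: at (2,1), goal (2,0), distance |2-2|+|1-0| = 1
Tile 3: at (2,2), goal (0,2), distance |2-0|+|2-2| = 2
Sum: 3 + 1 + 1 + 1 + 1 + 1 + 1 + 2 = 11

Answer: 11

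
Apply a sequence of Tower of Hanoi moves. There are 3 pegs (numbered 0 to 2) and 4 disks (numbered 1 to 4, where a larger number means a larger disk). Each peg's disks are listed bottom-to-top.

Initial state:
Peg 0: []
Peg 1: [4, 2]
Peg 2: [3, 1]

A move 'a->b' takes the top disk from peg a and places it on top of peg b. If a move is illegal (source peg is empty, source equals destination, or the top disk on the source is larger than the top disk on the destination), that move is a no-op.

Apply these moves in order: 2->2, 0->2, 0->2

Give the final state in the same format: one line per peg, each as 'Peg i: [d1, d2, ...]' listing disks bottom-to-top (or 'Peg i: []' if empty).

After move 1 (2->2):
Peg 0: []
Peg 1: [4, 2]
Peg 2: [3, 1]

After move 2 (0->2):
Peg 0: []
Peg 1: [4, 2]
Peg 2: [3, 1]

After move 3 (0->2):
Peg 0: []
Peg 1: [4, 2]
Peg 2: [3, 1]

Answer: Peg 0: []
Peg 1: [4, 2]
Peg 2: [3, 1]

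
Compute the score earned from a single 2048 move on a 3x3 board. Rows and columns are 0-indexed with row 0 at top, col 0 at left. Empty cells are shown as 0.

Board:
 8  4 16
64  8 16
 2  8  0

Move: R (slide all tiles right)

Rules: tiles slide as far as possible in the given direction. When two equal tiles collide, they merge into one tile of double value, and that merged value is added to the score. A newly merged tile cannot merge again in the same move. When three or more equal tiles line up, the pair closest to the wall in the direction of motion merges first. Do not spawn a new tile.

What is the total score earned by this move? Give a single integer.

Answer: 0

Derivation:
Slide right:
row 0: [8, 4, 16] -> [8, 4, 16]  score +0 (running 0)
row 1: [64, 8, 16] -> [64, 8, 16]  score +0 (running 0)
row 2: [2, 8, 0] -> [0, 2, 8]  score +0 (running 0)
Board after move:
 8  4 16
64  8 16
 0  2  8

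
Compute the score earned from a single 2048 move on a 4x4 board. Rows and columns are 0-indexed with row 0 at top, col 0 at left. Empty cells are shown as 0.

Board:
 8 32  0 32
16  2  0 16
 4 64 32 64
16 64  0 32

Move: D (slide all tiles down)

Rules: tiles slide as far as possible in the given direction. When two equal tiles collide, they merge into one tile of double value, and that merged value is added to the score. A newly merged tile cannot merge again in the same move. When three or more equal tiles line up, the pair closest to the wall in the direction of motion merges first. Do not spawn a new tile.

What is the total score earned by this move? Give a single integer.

Answer: 128

Derivation:
Slide down:
col 0: [8, 16, 4, 16] -> [8, 16, 4, 16]  score +0 (running 0)
col 1: [32, 2, 64, 64] -> [0, 32, 2, 128]  score +128 (running 128)
col 2: [0, 0, 32, 0] -> [0, 0, 0, 32]  score +0 (running 128)
col 3: [32, 16, 64, 32] -> [32, 16, 64, 32]  score +0 (running 128)
Board after move:
  8   0   0  32
 16  32   0  16
  4   2   0  64
 16 128  32  32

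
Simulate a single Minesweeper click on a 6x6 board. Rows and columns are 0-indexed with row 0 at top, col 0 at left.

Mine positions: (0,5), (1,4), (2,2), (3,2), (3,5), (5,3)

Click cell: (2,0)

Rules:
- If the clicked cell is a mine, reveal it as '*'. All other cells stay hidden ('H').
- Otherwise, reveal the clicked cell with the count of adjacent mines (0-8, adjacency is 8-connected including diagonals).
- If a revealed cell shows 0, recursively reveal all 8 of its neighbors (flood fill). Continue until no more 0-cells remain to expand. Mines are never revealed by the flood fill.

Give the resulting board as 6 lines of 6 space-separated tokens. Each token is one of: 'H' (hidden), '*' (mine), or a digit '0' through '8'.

0 0 0 1 H H
0 1 1 2 H H
0 2 H H H H
0 2 H H H H
0 1 2 H H H
0 0 1 H H H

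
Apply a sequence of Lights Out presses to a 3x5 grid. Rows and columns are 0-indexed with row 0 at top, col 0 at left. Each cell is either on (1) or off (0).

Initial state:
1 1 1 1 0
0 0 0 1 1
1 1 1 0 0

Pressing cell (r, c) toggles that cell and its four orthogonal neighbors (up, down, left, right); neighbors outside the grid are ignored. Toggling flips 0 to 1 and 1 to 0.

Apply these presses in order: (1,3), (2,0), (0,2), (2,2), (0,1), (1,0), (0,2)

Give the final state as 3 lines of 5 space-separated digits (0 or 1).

Answer: 1 0 0 0 0
0 0 0 0 0
1 1 0 0 0

Derivation:
After press 1 at (1,3):
1 1 1 0 0
0 0 1 0 0
1 1 1 1 0

After press 2 at (2,0):
1 1 1 0 0
1 0 1 0 0
0 0 1 1 0

After press 3 at (0,2):
1 0 0 1 0
1 0 0 0 0
0 0 1 1 0

After press 4 at (2,2):
1 0 0 1 0
1 0 1 0 0
0 1 0 0 0

After press 5 at (0,1):
0 1 1 1 0
1 1 1 0 0
0 1 0 0 0

After press 6 at (1,0):
1 1 1 1 0
0 0 1 0 0
1 1 0 0 0

After press 7 at (0,2):
1 0 0 0 0
0 0 0 0 0
1 1 0 0 0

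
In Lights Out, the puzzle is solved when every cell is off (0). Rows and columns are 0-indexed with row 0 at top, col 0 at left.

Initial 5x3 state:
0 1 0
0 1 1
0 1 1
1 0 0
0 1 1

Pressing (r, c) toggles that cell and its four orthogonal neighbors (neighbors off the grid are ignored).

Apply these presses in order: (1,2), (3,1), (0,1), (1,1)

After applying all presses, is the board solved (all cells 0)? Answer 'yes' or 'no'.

After press 1 at (1,2):
0 1 1
0 0 0
0 1 0
1 0 0
0 1 1

After press 2 at (3,1):
0 1 1
0 0 0
0 0 0
0 1 1
0 0 1

After press 3 at (0,1):
1 0 0
0 1 0
0 0 0
0 1 1
0 0 1

After press 4 at (1,1):
1 1 0
1 0 1
0 1 0
0 1 1
0 0 1

Lights still on: 8

Answer: no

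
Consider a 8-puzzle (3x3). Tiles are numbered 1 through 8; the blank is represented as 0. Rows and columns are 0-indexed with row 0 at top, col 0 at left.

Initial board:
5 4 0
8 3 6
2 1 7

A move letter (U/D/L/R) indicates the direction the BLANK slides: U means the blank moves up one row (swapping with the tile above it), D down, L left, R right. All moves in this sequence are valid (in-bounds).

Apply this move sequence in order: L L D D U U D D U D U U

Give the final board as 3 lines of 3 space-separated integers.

After move 1 (L):
5 0 4
8 3 6
2 1 7

After move 2 (L):
0 5 4
8 3 6
2 1 7

After move 3 (D):
8 5 4
0 3 6
2 1 7

After move 4 (D):
8 5 4
2 3 6
0 1 7

After move 5 (U):
8 5 4
0 3 6
2 1 7

After move 6 (U):
0 5 4
8 3 6
2 1 7

After move 7 (D):
8 5 4
0 3 6
2 1 7

After move 8 (D):
8 5 4
2 3 6
0 1 7

After move 9 (U):
8 5 4
0 3 6
2 1 7

After move 10 (D):
8 5 4
2 3 6
0 1 7

After move 11 (U):
8 5 4
0 3 6
2 1 7

After move 12 (U):
0 5 4
8 3 6
2 1 7

Answer: 0 5 4
8 3 6
2 1 7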